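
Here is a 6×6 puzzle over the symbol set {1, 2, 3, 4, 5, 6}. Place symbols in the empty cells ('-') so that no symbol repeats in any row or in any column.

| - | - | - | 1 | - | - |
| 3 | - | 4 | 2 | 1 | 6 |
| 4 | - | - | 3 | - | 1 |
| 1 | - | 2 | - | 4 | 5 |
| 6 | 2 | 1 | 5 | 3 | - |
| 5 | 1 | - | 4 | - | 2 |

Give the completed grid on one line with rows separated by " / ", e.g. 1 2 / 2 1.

(r1,c1) = 2
(r2,c2) = 5
(r3,c2) = 6
(r3,c3) = 5
(r3,c5) = 2
(r4,c2) = 3
(r4,c4) = 6
(r5,c6) = 4
(r6,c5) = 6
(r1,c2) = 4
(r1,c5) = 5
(r1,c6) = 3
(r6,c3) = 3
(r1,c3) = 6

2 4 6 1 5 3 / 3 5 4 2 1 6 / 4 6 5 3 2 1 / 1 3 2 6 4 5 / 6 2 1 5 3 4 / 5 1 3 4 6 2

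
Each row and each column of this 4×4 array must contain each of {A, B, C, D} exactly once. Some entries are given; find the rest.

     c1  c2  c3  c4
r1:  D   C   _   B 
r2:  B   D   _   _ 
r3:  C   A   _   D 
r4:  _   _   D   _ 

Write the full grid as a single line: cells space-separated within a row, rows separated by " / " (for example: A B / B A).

D C A B / B D C A / C A B D / A B D C

(r1,c3) = A
(r2,c3) = C
(r2,c4) = A
(r3,c3) = B
(r4,c1) = A
(r4,c2) = B
(r4,c4) = C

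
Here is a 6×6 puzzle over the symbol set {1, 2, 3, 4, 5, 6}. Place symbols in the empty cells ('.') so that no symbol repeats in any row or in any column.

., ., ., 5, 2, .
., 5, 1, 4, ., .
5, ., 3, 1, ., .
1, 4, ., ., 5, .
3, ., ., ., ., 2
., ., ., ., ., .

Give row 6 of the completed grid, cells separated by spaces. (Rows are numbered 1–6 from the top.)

4 6 2 3 1 5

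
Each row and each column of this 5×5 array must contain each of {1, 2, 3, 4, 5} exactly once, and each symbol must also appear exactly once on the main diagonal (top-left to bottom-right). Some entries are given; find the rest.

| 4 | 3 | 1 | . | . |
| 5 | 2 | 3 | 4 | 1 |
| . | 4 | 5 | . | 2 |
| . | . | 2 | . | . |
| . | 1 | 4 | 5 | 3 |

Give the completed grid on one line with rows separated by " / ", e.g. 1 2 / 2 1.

4 3 1 2 5 / 5 2 3 4 1 / 1 4 5 3 2 / 3 5 2 1 4 / 2 1 4 5 3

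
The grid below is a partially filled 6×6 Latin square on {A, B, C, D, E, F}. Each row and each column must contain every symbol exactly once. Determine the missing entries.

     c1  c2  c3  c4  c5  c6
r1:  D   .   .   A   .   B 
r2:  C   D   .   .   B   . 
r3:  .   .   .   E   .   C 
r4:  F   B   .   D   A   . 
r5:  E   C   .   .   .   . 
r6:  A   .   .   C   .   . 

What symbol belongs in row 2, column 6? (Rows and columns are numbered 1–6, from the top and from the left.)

row 2 has {B,C,D}; column 4 has {A,C,D,E} — only F is left for (r2,c4).
row 3 has {C,E}; column 1 has {A,C,D,E,F} — only B is left for (r3,c1).
row 4 has {A,B,D,F}; column 6 has {B,C} — only E is left for (r4,c6).
row 5 has {C,E}; column 4 has {A,C,D,E,F} — only B is left for (r5,c4).
row 2 has {B,C,D,F}; column 6 has {B,C,E} — only A is left for (r2,c6).

A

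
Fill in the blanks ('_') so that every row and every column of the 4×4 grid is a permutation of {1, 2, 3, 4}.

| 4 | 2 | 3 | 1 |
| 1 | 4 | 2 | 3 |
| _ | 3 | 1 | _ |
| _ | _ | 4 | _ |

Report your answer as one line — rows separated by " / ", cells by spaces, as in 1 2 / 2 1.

(r3,c1) = 2
(r3,c4) = 4
(r4,c1) = 3
(r4,c2) = 1
(r4,c4) = 2

4 2 3 1 / 1 4 2 3 / 2 3 1 4 / 3 1 4 2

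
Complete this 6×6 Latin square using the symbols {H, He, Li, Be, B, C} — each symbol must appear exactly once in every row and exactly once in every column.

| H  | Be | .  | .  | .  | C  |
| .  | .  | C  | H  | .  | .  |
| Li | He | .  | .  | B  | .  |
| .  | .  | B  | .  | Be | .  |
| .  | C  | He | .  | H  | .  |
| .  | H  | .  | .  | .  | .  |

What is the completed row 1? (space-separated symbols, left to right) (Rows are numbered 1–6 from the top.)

H Be Li B He C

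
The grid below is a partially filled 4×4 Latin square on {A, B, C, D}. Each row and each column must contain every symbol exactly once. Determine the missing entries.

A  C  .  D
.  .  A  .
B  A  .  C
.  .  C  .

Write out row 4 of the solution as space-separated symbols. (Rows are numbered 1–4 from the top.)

Cell (r1,c3): row 1 has {A,C,D}; column 3 has {A,C} → B.
Cell (r2,c4): row 2 has {A}; column 4 has {C,D} → B.
Cell (r3,c3): row 3 has {A,B,C}; column 3 has {A,B,C} → D.
Cell (r4,c1): row 4 has {C}; column 1 has {A,B} → D.
Cell (r4,c2): row 4 has {C,D}; column 2 has {A,C} → B.
Cell (r4,c4): row 4 has {B,C,D}; column 4 has {B,C,D} → A.

D B C A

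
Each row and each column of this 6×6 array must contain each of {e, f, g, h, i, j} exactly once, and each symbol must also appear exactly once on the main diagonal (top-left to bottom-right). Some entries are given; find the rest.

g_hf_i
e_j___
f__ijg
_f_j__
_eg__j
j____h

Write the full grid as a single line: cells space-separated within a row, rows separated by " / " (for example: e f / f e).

Cell (r1,c2): row 1 has {f,g,h,i}; column 2 has {e,f} → j.
Cell (r1,c5): row 1 has {f,g,h,i,j}; column 5 has {j} → e.
Cell (r2,c2): row 2 has {e,j}; column 2 has {e,f,j}; the diagonal has {g,h,j} → i.
Cell (r2,c6): row 2 has {e,i,j}; column 6 has {g,h,i,j} → f.
Cell (r3,c2): row 3 has {f,g,i,j}; column 2 has {e,f,i,j} → h.
Cell (r3,c3): row 3 has {f,g,h,i,j}; column 3 has {g,h,j}; the diagonal has {g,h,i,j} → e.
Cell (r4,c3): row 4 has {f,j}; column 3 has {e,g,h,j} → i.
Cell (r4,c6): row 4 has {f,i,j}; column 6 has {f,g,h,i,j} → e.
Cell (r5,c4): row 5 has {e,g,j}; column 4 has {f,i,j} → h.
Cell (r5,c5): row 5 has {e,g,h,j}; column 5 has {e,j}; the diagonal has {e,g,h,i,j} → f.
Cell (r6,c2): row 6 has {h,j}; column 2 has {e,f,h,i,j} → g.
Cell (r6,c3): row 6 has {g,h,j}; column 3 has {e,g,h,i,j} → f.
Cell (r6,c4): row 6 has {f,g,h,j}; column 4 has {f,h,i,j} → e.
Cell (r6,c5): row 6 has {e,f,g,h,j}; column 5 has {e,f,j} → i.
Cell (r2,c4): row 2 has {e,f,i,j}; column 4 has {e,f,h,i,j} → g.
Cell (r2,c5): row 2 has {e,f,g,i,j}; column 5 has {e,f,i,j} → h.
Cell (r4,c1): row 4 has {e,f,i,j}; column 1 has {e,f,g,j} → h.
Cell (r4,c5): row 4 has {e,f,h,i,j}; column 5 has {e,f,h,i,j} → g.
Cell (r5,c1): row 5 has {e,f,g,h,j}; column 1 has {e,f,g,h,j} → i.

g j h f e i / e i j g h f / f h e i j g / h f i j g e / i e g h f j / j g f e i h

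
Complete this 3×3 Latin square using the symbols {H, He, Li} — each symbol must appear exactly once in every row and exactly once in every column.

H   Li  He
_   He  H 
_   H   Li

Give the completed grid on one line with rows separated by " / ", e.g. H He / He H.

H Li He / Li He H / He H Li

Cell (r2,c1): row 2 has {H,He}; column 1 has {H} → Li.
Cell (r3,c1): row 3 has {H,Li}; column 1 has {H,Li} → He.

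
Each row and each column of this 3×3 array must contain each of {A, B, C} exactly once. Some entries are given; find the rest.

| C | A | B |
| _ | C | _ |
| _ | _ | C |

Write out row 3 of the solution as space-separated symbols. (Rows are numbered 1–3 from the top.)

A B C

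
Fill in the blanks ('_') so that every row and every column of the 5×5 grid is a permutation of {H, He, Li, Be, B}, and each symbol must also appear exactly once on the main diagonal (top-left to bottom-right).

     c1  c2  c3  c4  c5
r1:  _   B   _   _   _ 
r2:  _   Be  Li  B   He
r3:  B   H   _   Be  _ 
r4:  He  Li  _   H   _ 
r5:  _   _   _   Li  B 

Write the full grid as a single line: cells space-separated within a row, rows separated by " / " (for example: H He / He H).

Li B Be He H / H Be Li B He / B H He Be Li / He Li B H Be / Be He H Li B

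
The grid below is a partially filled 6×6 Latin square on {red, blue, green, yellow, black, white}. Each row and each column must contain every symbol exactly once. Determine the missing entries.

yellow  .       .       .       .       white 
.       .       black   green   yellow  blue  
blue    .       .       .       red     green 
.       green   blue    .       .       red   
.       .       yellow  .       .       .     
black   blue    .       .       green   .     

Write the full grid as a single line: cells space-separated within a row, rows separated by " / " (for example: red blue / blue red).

yellow black green red blue white / red white black green yellow blue / blue yellow white black red green / white green blue yellow black red / green red yellow blue white black / black blue red white green yellow

At row 3, column 3: row 3 has {red,blue,green}; column 3 has {blue,yellow,black}; that leaves white.
At row 4, column 1: row 4 has {red,blue,green}; column 1 has {blue,yellow,black}; that leaves white.
At row 4, column 5: row 4 has {red,blue,green,white}; column 5 has {red,green,yellow}; that leaves black.
At row 5, column 6: row 5 has {yellow}; column 6 has {red,blue,green,white}; that leaves black.
At row 6, column 3: row 6 has {blue,green,black}; column 3 has {blue,yellow,black,white}; that leaves red.
At row 6, column 6: row 6 has {red,blue,green,black}; column 6 has {red,blue,green,black,white}; that leaves yellow.
At row 1, column 3: row 1 has {yellow,white}; column 3 has {red,blue,yellow,black,white}; that leaves green.
At row 1, column 5: row 1 has {green,yellow,white}; column 5 has {red,green,yellow,black}; that leaves blue.
At row 2, column 1: row 2 has {blue,green,yellow,black}; column 1 has {blue,yellow,black,white}; that leaves red.
At row 2, column 2: row 2 has {red,blue,green,yellow,black}; column 2 has {blue,green}; that leaves white.
At row 4, column 4: row 4 has {red,blue,green,black,white}; column 4 has {green}; that leaves yellow.
At row 5, column 1: row 5 has {yellow,black}; column 1 has {red,blue,yellow,black,white}; that leaves green.
At row 5, column 2: row 5 has {green,yellow,black}; column 2 has {blue,green,white}; that leaves red.
At row 5, column 5: row 5 has {red,green,yellow,black}; column 5 has {red,blue,green,yellow,black}; that leaves white.
At row 6, column 4: row 6 has {red,blue,green,yellow,black}; column 4 has {green,yellow}; that leaves white.
At row 1, column 2: row 1 has {blue,green,yellow,white}; column 2 has {red,blue,green,white}; that leaves black.
At row 1, column 4: row 1 has {blue,green,yellow,black,white}; column 4 has {green,yellow,white}; that leaves red.
At row 3, column 2: row 3 has {red,blue,green,white}; column 2 has {red,blue,green,black,white}; that leaves yellow.
At row 3, column 4: row 3 has {red,blue,green,yellow,white}; column 4 has {red,green,yellow,white}; that leaves black.
At row 5, column 4: row 5 has {red,green,yellow,black,white}; column 4 has {red,green,yellow,black,white}; that leaves blue.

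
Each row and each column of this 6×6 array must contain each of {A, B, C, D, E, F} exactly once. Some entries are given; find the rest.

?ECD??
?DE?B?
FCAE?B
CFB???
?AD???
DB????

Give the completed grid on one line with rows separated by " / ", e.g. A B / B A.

B E C D F A / A D E F B C / F C A E D B / C F B A E D / E A D B C F / D B F C A E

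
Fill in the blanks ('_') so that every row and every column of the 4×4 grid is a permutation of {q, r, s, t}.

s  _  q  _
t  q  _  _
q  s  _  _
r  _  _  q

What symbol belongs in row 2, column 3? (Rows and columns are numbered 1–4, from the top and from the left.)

r

row 4 has {q,r}; column 2 has {q,s} — only t is left for (r4,c2).
row 4 has {q,r,t}; column 3 has {q} — only s is left for (r4,c3).
row 1 has {q,s}; column 2 has {q,s,t} — only r is left for (r1,c2).
row 1 has {q,r,s}; column 4 has {q} — only t is left for (r1,c4).
row 2 has {q,t}; column 3 has {q,s} — only r is left for (r2,c3).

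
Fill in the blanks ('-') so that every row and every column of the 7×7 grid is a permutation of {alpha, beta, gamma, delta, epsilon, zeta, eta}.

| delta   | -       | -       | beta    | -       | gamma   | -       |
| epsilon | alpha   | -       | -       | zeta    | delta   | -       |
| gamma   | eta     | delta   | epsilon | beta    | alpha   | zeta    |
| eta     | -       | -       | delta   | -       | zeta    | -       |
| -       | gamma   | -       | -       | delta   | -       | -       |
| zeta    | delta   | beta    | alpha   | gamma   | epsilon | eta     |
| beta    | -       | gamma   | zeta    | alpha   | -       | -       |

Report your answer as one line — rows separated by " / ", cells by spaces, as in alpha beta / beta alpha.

delta zeta epsilon beta eta gamma alpha / epsilon alpha eta gamma zeta delta beta / gamma eta delta epsilon beta alpha zeta / eta beta alpha delta epsilon zeta gamma / alpha gamma zeta eta delta beta epsilon / zeta delta beta alpha gamma epsilon eta / beta epsilon gamma zeta alpha eta delta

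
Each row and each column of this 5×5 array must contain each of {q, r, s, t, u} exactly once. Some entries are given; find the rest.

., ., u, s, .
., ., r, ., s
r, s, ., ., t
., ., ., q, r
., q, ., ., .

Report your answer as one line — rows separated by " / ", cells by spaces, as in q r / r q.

t r u s q / q u r t s / r s q u t / u t s q r / s q t r u

row 1 has {s,u}; column 5 has {r,s,t} — only q is left for (r1,c5).
row 3 has {r,s,t}; column 3 has {r,u} — only q is left for (r3,c3).
row 3 has {q,r,s,t}; column 4 has {q,s} — only u is left for (r3,c4).
row 5 has {q}; column 5 has {q,r,s,t} — only u is left for (r5,c5).
row 1 has {q,s,u}; column 1 has {r} — only t is left for (r1,c1).
row 1 has {q,s,t,u}; column 2 has {q,s} — only r is left for (r1,c2).
row 2 has {r,s}; column 4 has {q,s,u} — only t is left for (r2,c4).
row 5 has {q,u}; column 1 has {r,t} — only s is left for (r5,c1).
row 5 has {q,s,u}; column 3 has {q,r,u} — only t is left for (r5,c3).
row 5 has {q,s,t,u}; column 4 has {q,s,t,u} — only r is left for (r5,c4).
row 2 has {r,s,t}; column 2 has {q,r,s} — only u is left for (r2,c2).
row 4 has {q,r}; column 1 has {r,s,t} — only u is left for (r4,c1).
row 4 has {q,r,u}; column 2 has {q,r,s,u} — only t is left for (r4,c2).
row 4 has {q,r,t,u}; column 3 has {q,r,t,u} — only s is left for (r4,c3).
row 2 has {r,s,t,u}; column 1 has {r,s,t,u} — only q is left for (r2,c1).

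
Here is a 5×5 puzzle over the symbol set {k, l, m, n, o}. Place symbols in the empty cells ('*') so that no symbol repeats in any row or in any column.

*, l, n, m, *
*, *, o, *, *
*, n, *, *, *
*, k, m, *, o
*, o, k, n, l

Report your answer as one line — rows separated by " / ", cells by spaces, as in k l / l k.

o l n m k / l m o k n / k n l o m / n k m l o / m o k n l

Cell (r1,c5): row 1 has {l,m,n}; column 5 has {l,o} → k.
Cell (r2,c2): row 2 has {o}; column 2 has {k,l,n,o} → m.
Cell (r2,c5): row 2 has {m,o}; column 5 has {k,l,o} → n.
Cell (r3,c3): row 3 has {n}; column 3 has {k,m,n,o} → l.
Cell (r3,c5): row 3 has {l,n}; column 5 has {k,l,n,o} → m.
Cell (r4,c4): row 4 has {k,m,o}; column 4 has {m,n} → l.
Cell (r5,c1): row 5 has {k,l,n,o}; column 1 is empty so far → m.
Cell (r1,c1): row 1 has {k,l,m,n}; column 1 has {m} → o.
Cell (r2,c4): row 2 has {m,n,o}; column 4 has {l,m,n} → k.
Cell (r3,c1): row 3 has {l,m,n}; column 1 has {m,o} → k.
Cell (r3,c4): row 3 has {k,l,m,n}; column 4 has {k,l,m,n} → o.
Cell (r4,c1): row 4 has {k,l,m,o}; column 1 has {k,m,o} → n.
Cell (r2,c1): row 2 has {k,m,n,o}; column 1 has {k,m,n,o} → l.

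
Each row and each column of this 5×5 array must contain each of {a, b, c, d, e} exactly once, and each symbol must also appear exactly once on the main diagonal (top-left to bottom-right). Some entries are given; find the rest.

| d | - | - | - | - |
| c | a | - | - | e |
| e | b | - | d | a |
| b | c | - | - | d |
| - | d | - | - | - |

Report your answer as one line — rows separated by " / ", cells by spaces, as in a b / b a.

(r1,c2) = e
(r2,c4) = b
(r3,c3) = c
(r4,c4) = e
(r5,c1) = a
(r5,c4) = c
(r5,c5) = b
(r1,c4) = a
(r1,c5) = c
(r2,c3) = d
(r4,c3) = a
(r5,c3) = e
(r1,c3) = b

d e b a c / c a d b e / e b c d a / b c a e d / a d e c b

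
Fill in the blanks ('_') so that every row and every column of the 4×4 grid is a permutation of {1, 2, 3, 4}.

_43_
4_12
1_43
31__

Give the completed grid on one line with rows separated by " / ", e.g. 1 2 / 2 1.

row 1 has {3,4}; column 1 has {1,3,4} — only 2 is left for (r1,c1).
row 1 has {2,3,4}; column 4 has {2,3} — only 1 is left for (r1,c4).
row 2 has {1,2,4}; column 2 has {1,4} — only 3 is left for (r2,c2).
row 3 has {1,3,4}; column 2 has {1,3,4} — only 2 is left for (r3,c2).
row 4 has {1,3}; column 3 has {1,3,4} — only 2 is left for (r4,c3).
row 4 has {1,2,3}; column 4 has {1,2,3} — only 4 is left for (r4,c4).

2 4 3 1 / 4 3 1 2 / 1 2 4 3 / 3 1 2 4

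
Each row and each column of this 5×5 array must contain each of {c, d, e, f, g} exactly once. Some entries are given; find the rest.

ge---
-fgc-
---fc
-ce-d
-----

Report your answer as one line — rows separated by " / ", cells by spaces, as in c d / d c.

g e c d f / d f g c e / e g d f c / f c e g d / c d f e g

(r1,c4) = d
(r1,c5) = f
(r2,c5) = e
(r3,c3) = d
(r4,c1) = f
(r4,c4) = g
(r5,c4) = e
(r5,c5) = g
(r1,c3) = c
(r2,c1) = d
(r3,c1) = e
(r3,c2) = g
(r5,c1) = c
(r5,c2) = d
(r5,c3) = f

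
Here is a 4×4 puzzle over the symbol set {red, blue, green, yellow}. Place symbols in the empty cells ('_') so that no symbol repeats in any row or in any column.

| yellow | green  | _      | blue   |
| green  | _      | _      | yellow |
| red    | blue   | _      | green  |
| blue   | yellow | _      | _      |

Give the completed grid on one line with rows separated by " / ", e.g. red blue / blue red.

yellow green red blue / green red blue yellow / red blue yellow green / blue yellow green red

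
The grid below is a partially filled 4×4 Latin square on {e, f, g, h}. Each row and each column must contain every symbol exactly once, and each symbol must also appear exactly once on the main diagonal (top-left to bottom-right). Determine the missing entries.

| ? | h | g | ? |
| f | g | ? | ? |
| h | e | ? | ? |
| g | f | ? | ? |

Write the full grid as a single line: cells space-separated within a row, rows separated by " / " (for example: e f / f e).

e h g f / f g h e / h e f g / g f e h

(r1,c1) = e
(r1,c4) = f
(r3,c3) = f
(r3,c4) = g
(r4,c4) = h
(r2,c4) = e
(r4,c3) = e
(r2,c3) = h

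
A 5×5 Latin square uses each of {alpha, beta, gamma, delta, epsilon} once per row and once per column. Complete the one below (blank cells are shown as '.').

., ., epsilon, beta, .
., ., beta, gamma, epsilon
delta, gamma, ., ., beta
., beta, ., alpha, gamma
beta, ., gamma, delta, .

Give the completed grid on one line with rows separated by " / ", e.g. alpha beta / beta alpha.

(r2,c1) = alpha
(r2,c2) = delta
(r3,c3) = alpha
(r3,c4) = epsilon
(r4,c1) = epsilon
(r4,c3) = delta
(r5,c5) = alpha
(r1,c1) = gamma
(r1,c2) = alpha
(r1,c5) = delta
(r5,c2) = epsilon

gamma alpha epsilon beta delta / alpha delta beta gamma epsilon / delta gamma alpha epsilon beta / epsilon beta delta alpha gamma / beta epsilon gamma delta alpha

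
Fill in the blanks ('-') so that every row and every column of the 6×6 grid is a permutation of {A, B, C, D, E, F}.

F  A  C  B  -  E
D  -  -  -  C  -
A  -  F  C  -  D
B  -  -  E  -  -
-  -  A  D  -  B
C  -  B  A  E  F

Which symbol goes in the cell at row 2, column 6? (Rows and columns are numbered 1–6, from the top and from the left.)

A

At row 1, column 5: row 1 has {A,B,C,E,F}; column 5 has {C,E}; that leaves D.
At row 2, column 3: row 2 has {C,D}; column 3 has {A,B,C,F}; that leaves E.
At row 2, column 4: row 2 has {C,D,E}; column 4 has {A,B,C,D,E}; that leaves F.
At row 2, column 6: row 2 has {C,D,E,F}; column 6 has {B,D,E,F}; that leaves A.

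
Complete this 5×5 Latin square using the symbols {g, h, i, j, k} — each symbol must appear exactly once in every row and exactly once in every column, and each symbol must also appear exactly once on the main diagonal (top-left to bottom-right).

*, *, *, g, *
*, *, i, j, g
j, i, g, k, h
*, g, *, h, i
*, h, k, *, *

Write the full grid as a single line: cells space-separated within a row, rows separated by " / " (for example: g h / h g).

i j h g k / h k i j g / j i g k h / k g j h i / g h k i j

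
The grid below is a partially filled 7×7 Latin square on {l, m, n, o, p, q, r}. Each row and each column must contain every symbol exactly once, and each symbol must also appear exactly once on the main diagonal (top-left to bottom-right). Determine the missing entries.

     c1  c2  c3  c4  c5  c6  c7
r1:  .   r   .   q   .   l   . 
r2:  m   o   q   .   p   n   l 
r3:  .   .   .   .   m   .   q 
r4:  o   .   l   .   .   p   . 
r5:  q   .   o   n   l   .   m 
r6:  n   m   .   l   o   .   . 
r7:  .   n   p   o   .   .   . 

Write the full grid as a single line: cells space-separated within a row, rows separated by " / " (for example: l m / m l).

row 1 has {l,q,r}; column 1 has {m,n,o,q}; the diagonal has {l,o} — only p is left for (r1,c1).
row 1 has {l,p,q,r}; column 5 has {l,m,o,p} — only n is left for (r1,c5).
row 1 has {l,n,p,q,r}; column 7 has {l,m,q} — only o is left for (r1,c7).
row 2 has {l,m,n,o,p,q}; column 4 has {l,n,o,q} — only r is left for (r2,c4).
row 3 has {m,q}; column 4 has {l,n,o,q,r} — only p is left for (r3,c4).
row 4 has {l,o,p}; column 2 has {m,n,o,r} — only q is left for (r4,c2).
row 4 has {l,o,p,q}; column 4 has {l,n,o,p,q,r}; the diagonal has {l,o,p} — only m is left for (r4,c4).
row 4 has {l,m,o,p,q}; column 5 has {l,m,n,o,p} — only r is left for (r4,c5).
row 4 has {l,m,o,p,q,r}; column 7 has {l,m,o,q} — only n is left for (r4,c7).
row 5 has {l,m,n,o,q}; column 2 has {m,n,o,q,r} — only p is left for (r5,c2).
row 5 has {l,m,n,o,p,q}; column 6 has {l,n,p} — only r is left for (r5,c6).
row 6 has {l,m,n,o}; column 3 has {l,o,p,q} — only r is left for (r6,c3).
row 6 has {l,m,n,o,r}; column 6 has {l,n,p,r}; the diagonal has {l,m,o,p} — only q is left for (r6,c6).
row 6 has {l,m,n,o,q,r}; column 7 has {l,m,n,o,q} — only p is left for (r6,c7).
row 7 has {n,o,p}; column 5 has {l,m,n,o,p,r} — only q is left for (r7,c5).
row 7 has {n,o,p,q}; column 6 has {l,n,p,q,r} — only m is left for (r7,c6).
row 7 has {m,n,o,p,q}; column 7 has {l,m,n,o,p,q}; the diagonal has {l,m,o,p,q} — only r is left for (r7,c7).
row 1 has {l,n,o,p,q,r}; column 3 has {l,o,p,q,r} — only m is left for (r1,c3).
row 3 has {m,p,q}; column 2 has {m,n,o,p,q,r} — only l is left for (r3,c2).
row 3 has {l,m,p,q}; column 3 has {l,m,o,p,q,r}; the diagonal has {l,m,o,p,q,r} — only n is left for (r3,c3).
row 3 has {l,m,n,p,q}; column 6 has {l,m,n,p,q,r} — only o is left for (r3,c6).
row 7 has {m,n,o,p,q,r}; column 1 has {m,n,o,p,q} — only l is left for (r7,c1).
row 3 has {l,m,n,o,p,q}; column 1 has {l,m,n,o,p,q} — only r is left for (r3,c1).

p r m q n l o / m o q r p n l / r l n p m o q / o q l m r p n / q p o n l r m / n m r l o q p / l n p o q m r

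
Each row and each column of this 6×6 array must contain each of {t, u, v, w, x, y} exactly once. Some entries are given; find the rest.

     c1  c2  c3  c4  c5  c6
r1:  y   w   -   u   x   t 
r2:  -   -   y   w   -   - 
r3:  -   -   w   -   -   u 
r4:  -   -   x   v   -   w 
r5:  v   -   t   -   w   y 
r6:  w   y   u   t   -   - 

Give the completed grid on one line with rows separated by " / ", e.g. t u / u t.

At row 1, column 3: row 1 has {t,u,w,x,y}; column 3 has {t,u,w,x,y}; that leaves v.
At row 5, column 4: row 5 has {t,v,w,y}; column 4 has {t,u,v,w}; that leaves x.
At row 6, column 5: row 6 has {t,u,w,y}; column 5 has {w,x}; that leaves v.
At row 6, column 6: row 6 has {t,u,v,w,y}; column 6 has {t,u,w,y}; that leaves x.
At row 2, column 6: row 2 has {w,y}; column 6 has {t,u,w,x,y}; that leaves v.
At row 3, column 4: row 3 has {u,w}; column 4 has {t,u,v,w,x}; that leaves y.
At row 3, column 5: row 3 has {u,w,y}; column 5 has {v,w,x}; that leaves t.
At row 5, column 2: row 5 has {t,v,w,x,y}; column 2 has {w,y}; that leaves u.
At row 2, column 5: row 2 has {v,w,y}; column 5 has {t,v,w,x}; that leaves u.
At row 3, column 1: row 3 has {t,u,w,y}; column 1 has {v,w,y}; that leaves x.
At row 3, column 2: row 3 has {t,u,w,x,y}; column 2 has {u,w,y}; that leaves v.
At row 4, column 2: row 4 has {v,w,x}; column 2 has {u,v,w,y}; that leaves t.
At row 4, column 5: row 4 has {t,v,w,x}; column 5 has {t,u,v,w,x}; that leaves y.
At row 2, column 1: row 2 has {u,v,w,y}; column 1 has {v,w,x,y}; that leaves t.
At row 2, column 2: row 2 has {t,u,v,w,y}; column 2 has {t,u,v,w,y}; that leaves x.
At row 4, column 1: row 4 has {t,v,w,x,y}; column 1 has {t,v,w,x,y}; that leaves u.

y w v u x t / t x y w u v / x v w y t u / u t x v y w / v u t x w y / w y u t v x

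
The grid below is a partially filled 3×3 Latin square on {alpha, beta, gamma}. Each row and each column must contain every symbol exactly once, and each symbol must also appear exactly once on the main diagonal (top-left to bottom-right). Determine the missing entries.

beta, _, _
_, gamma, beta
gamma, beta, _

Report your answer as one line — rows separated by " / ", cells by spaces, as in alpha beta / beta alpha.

beta alpha gamma / alpha gamma beta / gamma beta alpha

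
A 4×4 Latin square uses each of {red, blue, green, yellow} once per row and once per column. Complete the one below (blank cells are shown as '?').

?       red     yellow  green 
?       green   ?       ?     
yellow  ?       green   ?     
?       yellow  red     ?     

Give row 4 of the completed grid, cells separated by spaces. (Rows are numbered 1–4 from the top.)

green yellow red blue

Cell (r1,c1): row 1 has {red,green,yellow}; column 1 has {yellow} → blue.
Cell (r2,c1): row 2 has {green}; column 1 has {blue,yellow} → red.
Cell (r2,c3): row 2 has {red,green}; column 3 has {red,green,yellow} → blue.
Cell (r2,c4): row 2 has {red,blue,green}; column 4 has {green} → yellow.
Cell (r3,c2): row 3 has {green,yellow}; column 2 has {red,green,yellow} → blue.
Cell (r3,c4): row 3 has {blue,green,yellow}; column 4 has {green,yellow} → red.
Cell (r4,c1): row 4 has {red,yellow}; column 1 has {red,blue,yellow} → green.
Cell (r4,c4): row 4 has {red,green,yellow}; column 4 has {red,green,yellow} → blue.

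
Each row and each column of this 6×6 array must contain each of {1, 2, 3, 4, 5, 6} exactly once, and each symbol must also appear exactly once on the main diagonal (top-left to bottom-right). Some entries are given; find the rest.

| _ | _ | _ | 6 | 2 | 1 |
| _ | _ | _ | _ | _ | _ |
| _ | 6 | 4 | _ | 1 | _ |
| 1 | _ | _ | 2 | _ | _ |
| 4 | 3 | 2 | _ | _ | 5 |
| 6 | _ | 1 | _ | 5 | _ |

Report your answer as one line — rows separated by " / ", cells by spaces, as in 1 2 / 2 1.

(r5,c4) = 1
(r5,c5) = 6
(r6,c6) = 3
(r1,c1) = 5
(r1,c2) = 4
(r1,c3) = 3
(r2,c2) = 1
(r3,c6) = 2
(r4,c2) = 5
(r4,c3) = 6
(r4,c6) = 4
(r6,c2) = 2
(r6,c4) = 4
(r2,c3) = 5
(r2,c4) = 3
(r2,c5) = 4
(r2,c6) = 6
(r3,c1) = 3
(r3,c4) = 5
(r4,c5) = 3
(r2,c1) = 2

5 4 3 6 2 1 / 2 1 5 3 4 6 / 3 6 4 5 1 2 / 1 5 6 2 3 4 / 4 3 2 1 6 5 / 6 2 1 4 5 3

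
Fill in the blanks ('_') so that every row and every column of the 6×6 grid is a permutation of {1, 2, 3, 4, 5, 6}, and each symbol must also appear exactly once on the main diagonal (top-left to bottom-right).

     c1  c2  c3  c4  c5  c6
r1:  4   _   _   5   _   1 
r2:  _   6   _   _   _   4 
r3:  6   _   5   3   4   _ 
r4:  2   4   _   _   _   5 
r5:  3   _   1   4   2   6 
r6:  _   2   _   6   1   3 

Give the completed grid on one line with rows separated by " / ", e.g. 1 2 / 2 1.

(r1,c2) = 3
(r1,c5) = 6
(r3,c2) = 1
(r3,c6) = 2
(r4,c4) = 1
(r4,c5) = 3
(r5,c2) = 5
(r6,c1) = 5
(r6,c3) = 4
(r1,c3) = 2
(r2,c1) = 1
(r2,c3) = 3
(r2,c4) = 2
(r2,c5) = 5
(r4,c3) = 6

4 3 2 5 6 1 / 1 6 3 2 5 4 / 6 1 5 3 4 2 / 2 4 6 1 3 5 / 3 5 1 4 2 6 / 5 2 4 6 1 3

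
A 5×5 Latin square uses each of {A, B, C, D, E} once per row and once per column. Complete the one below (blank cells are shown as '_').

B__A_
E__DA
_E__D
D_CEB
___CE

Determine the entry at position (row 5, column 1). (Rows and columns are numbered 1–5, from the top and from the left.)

A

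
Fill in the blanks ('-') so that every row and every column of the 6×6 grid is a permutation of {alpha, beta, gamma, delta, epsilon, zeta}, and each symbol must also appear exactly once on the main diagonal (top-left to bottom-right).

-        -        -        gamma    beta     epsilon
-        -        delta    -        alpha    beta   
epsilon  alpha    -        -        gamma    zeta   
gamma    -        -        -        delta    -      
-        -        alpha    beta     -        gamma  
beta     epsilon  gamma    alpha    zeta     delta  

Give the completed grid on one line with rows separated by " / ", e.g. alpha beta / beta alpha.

alpha delta zeta gamma beta epsilon / zeta gamma delta epsilon alpha beta / epsilon alpha beta delta gamma zeta / gamma beta epsilon zeta delta alpha / delta zeta alpha beta epsilon gamma / beta epsilon gamma alpha zeta delta

row 1 has {beta,gamma,epsilon}; column 3 has {alpha,gamma,delta} — only zeta is left for (r1,c3).
row 2 has {alpha,beta,delta}; column 1 has {beta,gamma,epsilon} — only zeta is left for (r2,c1).
row 2 has {alpha,beta,delta,zeta}; column 2 has {alpha,epsilon}; the diagonal has {delta} — only gamma is left for (r2,c2).
row 2 has {alpha,beta,gamma,delta,zeta}; column 4 has {alpha,beta,gamma} — only epsilon is left for (r2,c4).
row 3 has {alpha,gamma,epsilon,zeta}; column 3 has {alpha,gamma,delta,zeta}; the diagonal has {gamma,delta} — only beta is left for (r3,c3).
row 3 has {alpha,beta,gamma,epsilon,zeta}; column 4 has {alpha,beta,gamma,epsilon} — only delta is left for (r3,c4).
row 4 has {gamma,delta}; column 3 has {alpha,beta,gamma,delta,zeta} — only epsilon is left for (r4,c3).
row 4 has {gamma,delta,epsilon}; column 4 has {alpha,beta,gamma,delta,epsilon}; the diagonal has {beta,gamma,delta} — only zeta is left for (r4,c4).
row 4 has {gamma,delta,epsilon,zeta}; column 6 has {beta,gamma,delta,epsilon,zeta} — only alpha is left for (r4,c6).
row 5 has {alpha,beta,gamma}; column 1 has {beta,gamma,epsilon,zeta} — only delta is left for (r5,c1).
row 5 has {alpha,beta,gamma,delta}; column 2 has {alpha,gamma,epsilon} — only zeta is left for (r5,c2).
row 5 has {alpha,beta,gamma,delta,zeta}; column 5 has {alpha,beta,gamma,delta,zeta}; the diagonal has {beta,gamma,delta,zeta} — only epsilon is left for (r5,c5).
row 1 has {beta,gamma,epsilon,zeta}; column 1 has {beta,gamma,delta,epsilon,zeta}; the diagonal has {beta,gamma,delta,epsilon,zeta} — only alpha is left for (r1,c1).
row 1 has {alpha,beta,gamma,epsilon,zeta}; column 2 has {alpha,gamma,epsilon,zeta} — only delta is left for (r1,c2).
row 4 has {alpha,gamma,delta,epsilon,zeta}; column 2 has {alpha,gamma,delta,epsilon,zeta} — only beta is left for (r4,c2).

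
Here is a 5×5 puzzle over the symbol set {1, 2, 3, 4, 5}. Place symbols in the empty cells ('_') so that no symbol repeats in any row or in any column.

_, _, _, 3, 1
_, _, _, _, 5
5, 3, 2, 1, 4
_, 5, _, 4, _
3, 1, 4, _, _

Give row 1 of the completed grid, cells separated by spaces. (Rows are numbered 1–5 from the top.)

4 2 5 3 1

(r1,c3) = 5
(r2,c4) = 2
(r5,c4) = 5
(r5,c5) = 2
(r2,c2) = 4
(r4,c5) = 3
(r1,c2) = 2
(r2,c1) = 1
(r2,c3) = 3
(r4,c1) = 2
(r4,c3) = 1
(r1,c1) = 4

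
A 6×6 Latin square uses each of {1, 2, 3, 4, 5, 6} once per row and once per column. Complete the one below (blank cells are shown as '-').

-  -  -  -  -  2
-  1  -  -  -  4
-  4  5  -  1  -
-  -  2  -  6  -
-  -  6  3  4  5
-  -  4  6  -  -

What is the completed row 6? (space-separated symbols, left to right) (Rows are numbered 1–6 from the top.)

(r2,c3): row 2 has {1,4}; column 3 has {2,4,5,6}, so it must be 3.
(r3,c4): row 3 has {1,4,5}; column 4 has {3,6}, so it must be 2.
(r5,c2): row 5 has {3,4,5,6}; column 2 has {1,4}, so it must be 2.
(r1,c3): row 1 has {2}; column 3 has {2,3,4,5,6}, so it must be 1.
(r2,c4): row 2 has {1,3,4}; column 4 has {2,3,6}, so it must be 5.
(r2,c5): row 2 has {1,3,4,5}; column 5 has {1,4,6}, so it must be 2.
(r5,c1): row 5 has {2,3,4,5,6}; column 1 is empty so far, so it must be 1.
(r1,c4): row 1 has {1,2}; column 4 has {2,3,5,6}, so it must be 4.
(r2,c1): row 2 has {1,2,3,4,5}; column 1 has {1}, so it must be 6.
(r3,c1): row 3 has {1,2,4,5}; column 1 has {1,6}, so it must be 3.
(r3,c6): row 3 has {1,2,3,4,5}; column 6 has {2,4,5}, so it must be 6.
(r4,c4): row 4 has {2,6}; column 4 has {2,3,4,5,6}, so it must be 1.
(r4,c6): row 4 has {1,2,6}; column 6 has {2,4,5,6}, so it must be 3.
(r6,c6): row 6 has {4,6}; column 6 has {2,3,4,5,6}, so it must be 1.
(r1,c1): row 1 has {1,2,4}; column 1 has {1,3,6}, so it must be 5.
(r1,c5): row 1 has {1,2,4,5}; column 5 has {1,2,4,6}, so it must be 3.
(r4,c1): row 4 has {1,2,3,6}; column 1 has {1,3,5,6}, so it must be 4.
(r4,c2): row 4 has {1,2,3,4,6}; column 2 has {1,2,4}, so it must be 5.
(r6,c1): row 6 has {1,4,6}; column 1 has {1,3,4,5,6}, so it must be 2.
(r6,c2): row 6 has {1,2,4,6}; column 2 has {1,2,4,5}, so it must be 3.
(r6,c5): row 6 has {1,2,3,4,6}; column 5 has {1,2,3,4,6}, so it must be 5.

2 3 4 6 5 1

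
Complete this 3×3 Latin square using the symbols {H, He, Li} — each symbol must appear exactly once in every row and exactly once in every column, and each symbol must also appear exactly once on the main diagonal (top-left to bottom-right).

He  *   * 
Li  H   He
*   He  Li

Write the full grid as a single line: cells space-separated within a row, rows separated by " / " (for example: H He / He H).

He Li H / Li H He / H He Li

At row 1, column 2: row 1 has {He}; column 2 has {H,He}; that leaves Li.
At row 1, column 3: row 1 has {He,Li}; column 3 has {He,Li}; that leaves H.
At row 3, column 1: row 3 has {He,Li}; column 1 has {He,Li}; that leaves H.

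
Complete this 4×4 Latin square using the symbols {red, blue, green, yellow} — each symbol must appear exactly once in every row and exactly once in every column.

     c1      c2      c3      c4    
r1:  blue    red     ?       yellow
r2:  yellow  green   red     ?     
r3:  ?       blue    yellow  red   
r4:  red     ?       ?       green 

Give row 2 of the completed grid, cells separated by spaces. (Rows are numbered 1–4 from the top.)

(r1,c3) = green
(r2,c4) = blue

yellow green red blue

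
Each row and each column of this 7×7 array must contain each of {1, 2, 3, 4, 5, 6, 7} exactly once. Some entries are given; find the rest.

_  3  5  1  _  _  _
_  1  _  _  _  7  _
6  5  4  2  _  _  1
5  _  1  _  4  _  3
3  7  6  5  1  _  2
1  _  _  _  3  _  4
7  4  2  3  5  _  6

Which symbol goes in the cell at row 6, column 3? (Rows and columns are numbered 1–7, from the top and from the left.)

7

row 1 has {1,3,5}; column 7 has {1,2,3,4,6} — only 7 is left for (r1,c7).
row 2 has {1,7}; column 3 has {1,2,4,5,6} — only 3 is left for (r2,c3).
row 2 has {1,3,7}; column 7 has {1,2,3,4,6,7} — only 5 is left for (r2,c7).
row 3 has {1,2,4,5,6}; column 5 has {1,3,4,5} — only 7 is left for (r3,c5).
row 3 has {1,2,4,5,6,7}; column 6 has {7} — only 3 is left for (r3,c6).
row 5 has {1,2,3,5,6,7}; column 6 has {3,7} — only 4 is left for (r5,c6).
row 6 has {1,3,4}; column 3 has {1,2,3,4,5,6} — only 7 is left for (r6,c3).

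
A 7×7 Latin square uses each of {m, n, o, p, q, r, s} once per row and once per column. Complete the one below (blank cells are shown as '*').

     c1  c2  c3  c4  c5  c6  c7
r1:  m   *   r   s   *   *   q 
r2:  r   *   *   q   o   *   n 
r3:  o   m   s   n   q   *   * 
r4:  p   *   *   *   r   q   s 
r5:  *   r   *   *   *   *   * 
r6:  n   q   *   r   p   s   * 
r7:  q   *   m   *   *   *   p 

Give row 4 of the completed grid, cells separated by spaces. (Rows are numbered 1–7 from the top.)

p o n m r q s

(r1,c5) = n
(r2,c3) = p
(r2,c6) = m
(r3,c7) = r
(r5,c1) = s
(r5,c5) = m
(r5,c7) = o
(r6,c3) = o
(r6,c7) = m
(r7,c4) = o
(r7,c5) = s
(r2,c2) = s
(r3,c6) = p
(r4,c3) = n
(r4,c4) = m
(r5,c3) = q
(r5,c4) = p
(r5,c6) = n
(r7,c2) = n
(r7,c6) = r
(r1,c6) = o
(r4,c2) = o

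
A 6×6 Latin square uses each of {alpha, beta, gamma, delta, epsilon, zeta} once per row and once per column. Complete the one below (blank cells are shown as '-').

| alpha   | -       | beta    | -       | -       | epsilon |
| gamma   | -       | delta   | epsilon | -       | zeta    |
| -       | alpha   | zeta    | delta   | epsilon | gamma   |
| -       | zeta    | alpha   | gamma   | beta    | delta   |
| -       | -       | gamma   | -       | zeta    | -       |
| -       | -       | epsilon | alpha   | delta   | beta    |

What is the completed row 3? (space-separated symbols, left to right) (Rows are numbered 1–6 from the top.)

beta alpha zeta delta epsilon gamma

(r1,c4) = zeta
(r1,c5) = gamma
(r2,c2) = beta
(r2,c5) = alpha
(r3,c1) = beta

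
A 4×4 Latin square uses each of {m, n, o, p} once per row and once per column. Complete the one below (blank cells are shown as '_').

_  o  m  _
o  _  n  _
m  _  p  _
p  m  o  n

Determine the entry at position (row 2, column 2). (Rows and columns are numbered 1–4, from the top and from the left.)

p

Cell (r1,c1): row 1 has {m,o}; column 1 has {m,o,p} → n.
Cell (r1,c4): row 1 has {m,n,o}; column 4 has {n} → p.
Cell (r2,c2): row 2 has {n,o}; column 2 has {m,o} → p.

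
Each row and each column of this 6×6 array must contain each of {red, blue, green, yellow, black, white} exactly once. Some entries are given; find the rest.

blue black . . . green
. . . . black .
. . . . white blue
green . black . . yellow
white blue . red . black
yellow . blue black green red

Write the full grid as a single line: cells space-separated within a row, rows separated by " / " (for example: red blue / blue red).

blue black white yellow red green / red green yellow blue black white / black yellow red green white blue / green red black white blue yellow / white blue green red yellow black / yellow white blue black green red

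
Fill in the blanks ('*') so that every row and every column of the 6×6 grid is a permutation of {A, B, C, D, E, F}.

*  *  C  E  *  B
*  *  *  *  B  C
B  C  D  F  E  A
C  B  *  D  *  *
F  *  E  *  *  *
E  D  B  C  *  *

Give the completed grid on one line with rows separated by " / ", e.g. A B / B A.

A F C E D B / D E F A B C / B C D F E A / C B A D F E / F A E B C D / E D B C A F

row 2 has {B,C}; column 4 has {C,D,E,F} — only A is left for (r2,c4).
row 5 has {E,F}; column 2 has {B,C,D} — only A is left for (r5,c2).
row 5 has {A,E,F}; column 4 has {A,C,D,E,F} — only B is left for (r5,c4).
row 5 has {A,B,E,F}; column 6 has {A,B,C} — only D is left for (r5,c6).
row 6 has {B,C,D,E}; column 6 has {A,B,C,D} — only F is left for (r6,c6).
row 1 has {B,C,E}; column 2 has {A,B,C,D} — only F is left for (r1,c2).
row 2 has {A,B,C}; column 1 has {B,C,E,F} — only D is left for (r2,c1).
row 2 has {A,B,C,D}; column 2 has {A,B,C,D,F} — only E is left for (r2,c2).
row 2 has {A,B,C,D,E}; column 3 has {B,C,D,E} — only F is left for (r2,c3).
row 4 has {B,C,D}; column 3 has {B,C,D,E,F} — only A is left for (r4,c3).
row 4 has {A,B,C,D}; column 5 has {B,E} — only F is left for (r4,c5).
row 4 has {A,B,C,D,F}; column 6 has {A,B,C,D,F} — only E is left for (r4,c6).
row 5 has {A,B,D,E,F}; column 5 has {B,E,F} — only C is left for (r5,c5).
row 6 has {B,C,D,E,F}; column 5 has {B,C,E,F} — only A is left for (r6,c5).
row 1 has {B,C,E,F}; column 1 has {B,C,D,E,F} — only A is left for (r1,c1).
row 1 has {A,B,C,E,F}; column 5 has {A,B,C,E,F} — only D is left for (r1,c5).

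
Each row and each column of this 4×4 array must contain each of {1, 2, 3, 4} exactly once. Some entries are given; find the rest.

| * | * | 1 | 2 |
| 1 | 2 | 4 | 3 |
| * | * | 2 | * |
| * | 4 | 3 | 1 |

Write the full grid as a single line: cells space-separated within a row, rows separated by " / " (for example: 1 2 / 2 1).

4 3 1 2 / 1 2 4 3 / 3 1 2 4 / 2 4 3 1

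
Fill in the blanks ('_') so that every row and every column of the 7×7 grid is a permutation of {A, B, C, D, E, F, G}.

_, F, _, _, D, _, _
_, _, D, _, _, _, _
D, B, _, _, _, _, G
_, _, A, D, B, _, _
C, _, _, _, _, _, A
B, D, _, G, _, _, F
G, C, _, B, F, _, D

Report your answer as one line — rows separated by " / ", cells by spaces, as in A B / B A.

A F G C D B E / F A D E C G B / D B F A E C G / E G A D B F C / C E B F G D A / B D C G A E F / G C E B F A D

(r7,c3): row 7 has {B,C,D,F,G}; column 3 has {A,D}, so it must be E.
(r7,c6): row 7 has {B,C,D,E,F,G}; column 6 is empty so far, so it must be A.
(r6,c3): row 6 has {B,D,F,G}; column 3 has {A,D,E}, so it must be C.
(r6,c6): row 6 has {B,C,D,F,G}; column 6 has {A}, so it must be E.
(r3,c3): row 3 has {B,D,G}; column 3 has {A,C,D,E}, so it must be F.
(r3,c6): row 3 has {B,D,F,G}; column 6 has {A,E}, so it must be C.
(r6,c5): row 6 has {B,C,D,E,F,G}; column 5 has {B,D,F}, so it must be A.
(r3,c5): row 3 has {B,C,D,F,G}; column 5 has {A,B,D,F}, so it must be E.
(r5,c5): row 5 has {A,C}; column 5 has {A,B,D,E,F}, so it must be G.
(r2,c5): row 2 has {D}; column 5 has {A,B,D,E,F,G}, so it must be C.
(r3,c4): row 3 has {B,C,D,E,F,G}; column 4 has {B,D,G}, so it must be A.
(r5,c2): row 5 has {A,C,G}; column 2 has {B,C,D,F}, so it must be E.
(r5,c3): row 5 has {A,C,E,G}; column 3 has {A,C,D,E,F}, so it must be B.
(r5,c4): row 5 has {A,B,C,E,G}; column 4 has {A,B,D,G}, so it must be F.
(r5,c6): row 5 has {A,B,C,E,F,G}; column 6 has {A,C,E}, so it must be D.
(r1,c3): row 1 has {D,F}; column 3 has {A,B,C,D,E,F}, so it must be G.
(r1,c6): row 1 has {D,F,G}; column 6 has {A,C,D,E}, so it must be B.
(r2,c4): row 2 has {C,D}; column 4 has {A,B,D,F,G}, so it must be E.
(r2,c7): row 2 has {C,D,E}; column 7 has {A,D,F,G}, so it must be B.
(r4,c2): row 4 has {A,B,D}; column 2 has {B,C,D,E,F}, so it must be G.
(r4,c6): row 4 has {A,B,D,G}; column 6 has {A,B,C,D,E}, so it must be F.
(r1,c4): row 1 has {B,D,F,G}; column 4 has {A,B,D,E,F,G}, so it must be C.
(r1,c7): row 1 has {B,C,D,F,G}; column 7 has {A,B,D,F,G}, so it must be E.
(r2,c2): row 2 has {B,C,D,E}; column 2 has {B,C,D,E,F,G}, so it must be A.
(r2,c6): row 2 has {A,B,C,D,E}; column 6 has {A,B,C,D,E,F}, so it must be G.
(r4,c1): row 4 has {A,B,D,F,G}; column 1 has {B,C,D,G}, so it must be E.
(r4,c7): row 4 has {A,B,D,E,F,G}; column 7 has {A,B,D,E,F,G}, so it must be C.
(r1,c1): row 1 has {B,C,D,E,F,G}; column 1 has {B,C,D,E,G}, so it must be A.
(r2,c1): row 2 has {A,B,C,D,E,G}; column 1 has {A,B,C,D,E,G}, so it must be F.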